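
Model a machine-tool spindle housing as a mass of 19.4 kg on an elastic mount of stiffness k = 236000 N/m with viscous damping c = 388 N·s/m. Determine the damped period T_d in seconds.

ω_n = √(k/m) = √(236000/19.4) = 110.3 rad/s.
Critical damping c_c = 2√(k·m) = 2√(236000 × 19.4) = 4279 N·s/m, so ζ = c/c_c = 388/4279 = 0.09067.
ω_d = ω_n√(1 − ζ²) = 110.3 × √(1 − 0.00822) = 109.8 rad/s.
T_d = 2π/ω_d = 0.05720 s.

0.0572 s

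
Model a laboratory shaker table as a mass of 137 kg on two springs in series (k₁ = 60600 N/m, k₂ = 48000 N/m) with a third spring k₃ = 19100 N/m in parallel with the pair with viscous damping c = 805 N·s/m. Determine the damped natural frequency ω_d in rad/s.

Series pair: k_s = k₁k₂/(k₁+k₂) = (60600)(48000)/(60600 + 48000) = 26780 N/m. In parallel with k₃: k_eq = 26780 + 19100 = 45880 N/m.
ω_n = √(k_eq/m) = √(45880/137) = 18.30 rad/s.
Critical damping c_c = 2√(k_eq·m) = 2√(45880 × 137) = 5014 N·s/m, so ζ = c/c_c = 805/5014 = 0.1605.
ω_d = ω_n√(1 − ζ²) = 18.30 × √(1 − 0.0258) = 18.06 rad/s.

18.1 rad/s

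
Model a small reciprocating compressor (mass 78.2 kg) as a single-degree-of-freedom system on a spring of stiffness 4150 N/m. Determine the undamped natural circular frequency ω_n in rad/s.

ω_n = √(k/m) = √(4150/78.2) = √53.07 = 7.285 rad/s.

7.28 rad/s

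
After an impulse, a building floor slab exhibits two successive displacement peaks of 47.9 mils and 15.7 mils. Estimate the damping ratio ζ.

0.175

Logarithmic decrement δ = (1/n)·ln(x₀/x_n) = (1/1)·ln(47.9/15.7) = (1/1)·ln(3.051) = 1.115.
ζ = δ/√(4π² + δ²) = 1.115/√(39.48 + 1.24) = 1.115/6.381 = 0.1748.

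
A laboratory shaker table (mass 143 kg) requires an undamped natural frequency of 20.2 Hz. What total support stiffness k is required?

ω_n = 2πf_n = 2π × 20.2 = 126.9 rad/s.
k = m·ω_n² = 143 × 126.9² = 143 × 16110 = 2304000 N/m.

2300000 N/m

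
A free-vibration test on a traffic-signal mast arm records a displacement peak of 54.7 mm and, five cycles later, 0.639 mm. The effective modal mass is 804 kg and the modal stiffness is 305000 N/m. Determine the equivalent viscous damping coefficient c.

4390 N·s/m

Logarithmic decrement δ = (1/n)·ln(x₀/x_n) = (1/5)·ln(54.7/0.639) = (1/5)·ln(85.60) = 0.8899.
ζ = δ/√(4π² + δ²) = 0.8899/√(39.48 + 0.792) = 0.8899/6.346 = 0.1402.
c = ζ · 2√(km) = 0.1402 × 2√(305000 × 804) = 0.1402 × 31320 = 4392 N·s/m.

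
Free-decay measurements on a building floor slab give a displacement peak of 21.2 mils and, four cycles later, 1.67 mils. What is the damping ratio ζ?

Logarithmic decrement δ = (1/n)·ln(x₀/x_n) = (1/4)·ln(21.2/1.67) = (1/4)·ln(12.69) = 0.6353.
ζ = δ/√(4π² + δ²) = 0.6353/√(39.48 + 0.404) = 0.6353/6.315 = 0.1006.

0.101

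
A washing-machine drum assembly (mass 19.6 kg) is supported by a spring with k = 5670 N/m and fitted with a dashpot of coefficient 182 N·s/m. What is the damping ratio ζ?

0.273

ω_n = √(k/m) = √(5670/19.6) = 17.01 rad/s.
Critical damping c_c = 2√(k·m) = 2√(5670 × 19.6) = 666.7 N·s/m, so ζ = c/c_c = 182/666.7 = 0.2730.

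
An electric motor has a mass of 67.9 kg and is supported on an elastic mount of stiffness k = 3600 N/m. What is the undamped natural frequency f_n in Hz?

1.16 Hz

ω_n = √(k/m) = √(3600/67.9) = √53.02 = 7.281 rad/s.
f_n = ω_n/(2π) = 7.281/6.283 = 1.159 Hz.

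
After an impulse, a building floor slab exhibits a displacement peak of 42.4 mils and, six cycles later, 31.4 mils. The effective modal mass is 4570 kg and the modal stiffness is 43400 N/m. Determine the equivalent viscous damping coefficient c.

Logarithmic decrement δ = (1/n)·ln(x₀/x_n) = (1/6)·ln(42.4/31.4) = (1/6)·ln(1.350) = 0.05006.
ζ = δ/√(4π² + δ²) = 0.05006/√(39.48 + 0.00251) = 0.05006/6.283 = 0.007967.
c = ζ · 2√(km) = 0.007967 × 2√(43400 × 4570) = 0.007967 × 28170 = 224.4 N·s/m.

224 N·s/m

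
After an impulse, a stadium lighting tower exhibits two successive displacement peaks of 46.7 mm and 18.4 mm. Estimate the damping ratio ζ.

0.147

Logarithmic decrement δ = (1/n)·ln(x₀/x_n) = (1/1)·ln(46.7/18.4) = (1/1)·ln(2.538) = 0.9314.
ζ = δ/√(4π² + δ²) = 0.9314/√(39.48 + 0.867) = 0.9314/6.352 = 0.1466.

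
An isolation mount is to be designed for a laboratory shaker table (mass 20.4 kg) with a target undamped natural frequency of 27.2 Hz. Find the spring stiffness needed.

ω_n = 2πf_n = 2π × 27.2 = 170.9 rad/s.
k = m·ω_n² = 20.4 × 170.9² = 20.4 × 29210 = 595800 N/m.

596000 N/m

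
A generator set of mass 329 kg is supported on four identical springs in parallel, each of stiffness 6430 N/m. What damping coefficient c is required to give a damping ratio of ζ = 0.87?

5060 N·s/m

Parallel springs add: k_eq = 4 × 6430 = 25720 N/m.
c_c = 2√(k_eq·m) = 2√(25720 × 329) = 5818 N·s/m.
c = ζ·c_c = 0.87 × 5818 = 5062 N·s/m.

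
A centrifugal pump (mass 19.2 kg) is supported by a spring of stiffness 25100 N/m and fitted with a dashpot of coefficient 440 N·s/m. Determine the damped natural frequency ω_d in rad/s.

ω_n = √(k/m) = √(25100/19.2) = 36.16 rad/s.
Critical damping c_c = 2√(k·m) = 2√(25100 × 19.2) = 1388 N·s/m, so ζ = c/c_c = 440/1388 = 0.3169.
ω_d = ω_n√(1 − ζ²) = 36.16 × √(1 − 0.100) = 34.29 rad/s.

34.3 rad/s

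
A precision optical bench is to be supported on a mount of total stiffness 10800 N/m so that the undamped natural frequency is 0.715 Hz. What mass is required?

535 kg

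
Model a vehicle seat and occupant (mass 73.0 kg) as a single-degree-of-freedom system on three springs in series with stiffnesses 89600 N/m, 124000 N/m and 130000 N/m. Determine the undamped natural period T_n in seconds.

0.279 s

Series springs: 1/k_eq = 1/89600 + 1/124000 + 1/130000 = 2.692×10^-5, so k_eq = 37150 N/m.
ω_n = √(k_eq/m) = √(37150/73.0) = √508.9 = 22.56 rad/s.
T_n = 2π/ω_n = 6.283/22.56 = 0.2785 s.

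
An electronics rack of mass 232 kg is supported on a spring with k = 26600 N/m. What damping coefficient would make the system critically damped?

4970 N·s/m

c_c = 2√(k·m) = 2√(26600 × 232) = 2 × 2484 = 4968 N·s/m.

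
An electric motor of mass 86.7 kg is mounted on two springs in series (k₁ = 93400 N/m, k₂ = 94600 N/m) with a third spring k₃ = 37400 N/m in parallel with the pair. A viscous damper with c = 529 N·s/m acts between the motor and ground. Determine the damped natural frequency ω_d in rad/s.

31.1 rad/s

Series pair: k_s = k₁k₂/(k₁+k₂) = (93400)(94600)/(93400 + 94600) = 47000 N/m. In parallel with k₃: k_eq = 47000 + 37400 = 84400 N/m.
ω_n = √(k_eq/m) = √(84400/86.7) = 31.20 rad/s.
Critical damping c_c = 2√(k_eq·m) = 2√(84400 × 86.7) = 5410 N·s/m, so ζ = c/c_c = 529/5410 = 0.09778.
ω_d = ω_n√(1 − ζ²) = 31.20 × √(1 − 0.00956) = 31.05 rad/s.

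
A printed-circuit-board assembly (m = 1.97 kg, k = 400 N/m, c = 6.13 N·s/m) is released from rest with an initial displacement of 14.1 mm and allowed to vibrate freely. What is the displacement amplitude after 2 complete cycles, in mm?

ζ = c/(2√(km)) = 6.13/(2√(400 × 1.97)) = 6.13/56.14 = 0.1092.
Logarithmic decrement δ = 2πζ/√(1 − ζ²) = 2π × 0.1092/√(1 − 0.0119) = 0.6902.
After n cycles, x_n/x₀ = e^(−nδ), so x_2 = 14.1 × e^(−2 × 0.6902) = 14.1 × 0.2515 = 3.546 mm.

3.55 mm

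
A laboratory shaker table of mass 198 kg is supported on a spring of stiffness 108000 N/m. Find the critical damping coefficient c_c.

9250 N·s/m

c_c = 2√(k·m) = 2√(108000 × 198) = 2 × 4624 = 9249 N·s/m.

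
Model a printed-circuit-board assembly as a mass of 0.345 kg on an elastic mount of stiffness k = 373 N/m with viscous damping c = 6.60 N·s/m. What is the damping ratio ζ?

ω_n = √(k/m) = √(373.0/0.345) = 32.88 rad/s.
Critical damping c_c = 2√(k·m) = 2√(373.0 × 0.345) = 22.69 N·s/m, so ζ = c/c_c = 6.60/22.69 = 0.2909.

0.291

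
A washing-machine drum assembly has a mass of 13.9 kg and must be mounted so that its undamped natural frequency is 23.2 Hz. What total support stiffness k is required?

295000 N/m

ω_n = 2πf_n = 2π × 23.2 = 145.8 rad/s.
k = m·ω_n² = 13.9 × 145.8² = 13.9 × 21250 = 295400 N/m.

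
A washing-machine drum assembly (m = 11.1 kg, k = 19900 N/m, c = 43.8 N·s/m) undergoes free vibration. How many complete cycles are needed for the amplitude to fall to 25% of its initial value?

ζ = c/(2√(km)) = 43.8/(2√(19900 × 11.1)) = 43.8/940.0 = 0.04660.
Logarithmic decrement δ = 2πζ/√(1 − ζ²) = 2π × 0.04660/√(1 − 0.00217) = 0.2931.
x_n/x₀ = e^(−nδ) ≤ 0.25; take ln: n ≥ ln(1/0.25)/δ = 1.386/0.2931 = 4.730.
So 5 complete cycles are required.

5 cycles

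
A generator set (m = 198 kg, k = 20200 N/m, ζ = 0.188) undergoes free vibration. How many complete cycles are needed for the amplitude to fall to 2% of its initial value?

4 cycles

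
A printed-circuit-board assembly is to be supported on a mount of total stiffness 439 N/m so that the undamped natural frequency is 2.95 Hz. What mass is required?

1.28 kg

ω_n = 2πf_n = 2π × 2.95 = 18.54 rad/s.
m = k/ω_n² = 439/18.54² = 439/343.6 = 1.278 kg.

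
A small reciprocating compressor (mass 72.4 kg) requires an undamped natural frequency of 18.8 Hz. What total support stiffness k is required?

1010000 N/m

ω_n = 2πf_n = 2π × 18.8 = 118.1 rad/s.
k = m·ω_n² = 72.4 × 118.1² = 72.4 × 13950 = 1010000 N/m.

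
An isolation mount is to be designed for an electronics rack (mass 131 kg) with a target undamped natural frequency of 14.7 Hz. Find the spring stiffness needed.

ω_n = 2πf_n = 2π × 14.7 = 92.36 rad/s.
k = m·ω_n² = 131 × 92.36² = 131 × 8531 = 1118000 N/m.

1120000 N/m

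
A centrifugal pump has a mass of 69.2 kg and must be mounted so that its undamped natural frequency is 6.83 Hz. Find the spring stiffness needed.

127000 N/m

ω_n = 2πf_n = 2π × 6.83 = 42.91 rad/s.
k = m·ω_n² = 69.2 × 42.91² = 69.2 × 1842 = 127400 N/m.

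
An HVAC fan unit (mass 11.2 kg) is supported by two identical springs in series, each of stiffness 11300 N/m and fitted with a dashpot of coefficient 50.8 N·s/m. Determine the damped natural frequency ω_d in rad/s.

Series springs: 1/k_eq = 2/11300, so k_eq = 11300/2 = 5650 N/m.
ω_n = √(k_eq/m) = √(5650/11.2) = 22.46 rad/s.
Critical damping c_c = 2√(k_eq·m) = 2√(5650 × 11.2) = 503.1 N·s/m, so ζ = c/c_c = 50.8/503.1 = 0.1010.
ω_d = ω_n√(1 − ζ²) = 22.46 × √(1 − 0.0102) = 22.35 rad/s.

22.3 rad/s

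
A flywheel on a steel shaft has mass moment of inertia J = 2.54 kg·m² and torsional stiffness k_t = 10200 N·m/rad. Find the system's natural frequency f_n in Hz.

ω_n = √(k_t/J) = √(10200/2.54) = √4016 = 63.37 rad/s.
f_n = ω_n/(2π) = 63.37/6.283 = 10.09 Hz.

10.1 Hz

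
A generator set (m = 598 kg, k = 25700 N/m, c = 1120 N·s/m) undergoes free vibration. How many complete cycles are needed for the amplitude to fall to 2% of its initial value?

ζ = c/(2√(km)) = 1120/(2√(25700 × 598)) = 1120/7841 = 0.1428.
Logarithmic decrement δ = 2πζ/√(1 − ζ²) = 2π × 0.1428/√(1 − 0.0204) = 0.9068.
x_n/x₀ = e^(−nδ) ≤ 0.02; take ln: n ≥ ln(1/0.02)/δ = 3.912/0.9068 = 4.314.
So 5 complete cycles are required.

5 cycles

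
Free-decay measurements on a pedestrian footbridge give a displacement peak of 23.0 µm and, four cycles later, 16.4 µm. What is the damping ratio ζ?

0.0135

Logarithmic decrement δ = (1/n)·ln(x₀/x_n) = (1/4)·ln(23.0/16.4) = (1/4)·ln(1.402) = 0.08455.
ζ = δ/√(4π² + δ²) = 0.08455/√(39.48 + 0.00715) = 0.08455/6.284 = 0.01346.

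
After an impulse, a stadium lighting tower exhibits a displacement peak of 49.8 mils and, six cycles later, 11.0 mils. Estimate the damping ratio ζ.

0.0400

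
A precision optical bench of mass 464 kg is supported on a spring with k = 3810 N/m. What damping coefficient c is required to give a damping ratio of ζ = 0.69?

1830 N·s/m

c_c = 2√(k·m) = 2√(3810 × 464) = 2659 N·s/m.
c = ζ·c_c = 0.69 × 2659 = 1835 N·s/m.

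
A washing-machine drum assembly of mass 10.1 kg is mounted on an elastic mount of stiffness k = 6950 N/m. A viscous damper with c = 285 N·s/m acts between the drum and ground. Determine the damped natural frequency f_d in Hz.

3.52 Hz

ω_n = √(k/m) = √(6950/10.1) = 26.23 rad/s.
Critical damping c_c = 2√(k·m) = 2√(6950 × 10.1) = 529.9 N·s/m, so ζ = c/c_c = 285/529.9 = 0.5379.
ω_d = ω_n√(1 − ζ²) = 26.23 × √(1 − 0.289) = 22.11 rad/s.
f_d = ω_d/(2π) = 3.520 Hz.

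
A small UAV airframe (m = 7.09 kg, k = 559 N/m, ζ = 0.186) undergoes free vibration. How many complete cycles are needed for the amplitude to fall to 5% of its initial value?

Logarithmic decrement δ = 2πζ/√(1 − ζ²) = 2π × 0.1860/√(1 − 0.0346) = 1.189.
x_n/x₀ = e^(−nδ) ≤ 0.05; take ln: n ≥ ln(1/0.05)/δ = 2.996/1.189 = 2.519.
So 3 complete cycles are required.

3 cycles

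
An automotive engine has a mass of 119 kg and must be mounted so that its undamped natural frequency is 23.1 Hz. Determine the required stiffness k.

ω_n = 2πf_n = 2π × 23.1 = 145.1 rad/s.
k = m·ω_n² = 119 × 145.1² = 119 × 21070 = 2507000 N/m.

2510000 N/m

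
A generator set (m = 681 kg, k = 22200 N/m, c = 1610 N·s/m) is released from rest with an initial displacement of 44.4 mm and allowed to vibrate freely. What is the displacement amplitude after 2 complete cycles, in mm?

3.11 mm

ζ = c/(2√(km)) = 1610/(2√(22200 × 681)) = 1610/7776 = 0.2070.
Logarithmic decrement δ = 2πζ/√(1 − ζ²) = 2π × 0.2070/√(1 − 0.0429) = 1.330.
After n cycles, x_n/x₀ = e^(−nδ), so x_2 = 44.4 × e^(−2 × 1.330) = 44.4 × 0.07000 = 3.108 mm.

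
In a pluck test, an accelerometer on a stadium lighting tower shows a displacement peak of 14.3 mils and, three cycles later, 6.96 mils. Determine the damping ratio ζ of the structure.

0.0382

Logarithmic decrement δ = (1/n)·ln(x₀/x_n) = (1/3)·ln(14.3/6.96) = (1/3)·ln(2.055) = 0.2400.
ζ = δ/√(4π² + δ²) = 0.2400/√(39.48 + 0.0576) = 0.2400/6.288 = 0.03817.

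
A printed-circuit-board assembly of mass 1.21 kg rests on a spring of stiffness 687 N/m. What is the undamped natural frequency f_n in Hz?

3.79 Hz

ω_n = √(k/m) = √(687.0/1.21) = √567.8 = 23.83 rad/s.
f_n = ω_n/(2π) = 23.83/6.283 = 3.792 Hz.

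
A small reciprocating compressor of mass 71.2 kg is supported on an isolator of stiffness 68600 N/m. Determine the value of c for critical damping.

4420 N·s/m

c_c = 2√(k·m) = 2√(68600 × 71.2) = 2 × 2210 = 4420 N·s/m.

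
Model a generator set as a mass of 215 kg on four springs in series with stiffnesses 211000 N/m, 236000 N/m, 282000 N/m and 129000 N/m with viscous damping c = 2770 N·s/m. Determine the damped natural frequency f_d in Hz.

Series springs: 1/k_eq = 1/211000 + 1/236000 + 1/282000 + 1/129000 = 2.027×10^-5, so k_eq = 49320 N/m.
ω_n = √(k_eq/m) = √(49320/215) = 15.15 rad/s.
Critical damping c_c = 2√(k_eq·m) = 2√(49320 × 215) = 6513 N·s/m, so ζ = c/c_c = 2770/6513 = 0.4253.
ω_d = ω_n√(1 − ζ²) = 15.15 × √(1 − 0.181) = 13.71 rad/s.
f_d = ω_d/(2π) = 2.182 Hz.

2.18 Hz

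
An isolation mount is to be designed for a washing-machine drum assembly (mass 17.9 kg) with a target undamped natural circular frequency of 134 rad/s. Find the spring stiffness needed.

k = m·ω_n² = 17.9 × 134.0² = 17.9 × 17960 = 321400 N/m.

321000 N/m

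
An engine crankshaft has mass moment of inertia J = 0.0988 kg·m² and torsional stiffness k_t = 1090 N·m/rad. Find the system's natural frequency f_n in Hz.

16.7 Hz

ω_n = √(k_t/J) = √(1090/0.0988) = √11030 = 105.0 rad/s.
f_n = ω_n/(2π) = 105.0/6.283 = 16.72 Hz.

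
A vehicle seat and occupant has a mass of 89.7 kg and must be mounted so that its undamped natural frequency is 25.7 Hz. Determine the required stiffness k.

ω_n = 2πf_n = 2π × 25.7 = 161.5 rad/s.
k = m·ω_n² = 89.7 × 161.5² = 89.7 × 26080 = 2339000 N/m.

2340000 N/m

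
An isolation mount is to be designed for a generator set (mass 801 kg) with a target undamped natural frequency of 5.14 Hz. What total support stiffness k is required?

835000 N/m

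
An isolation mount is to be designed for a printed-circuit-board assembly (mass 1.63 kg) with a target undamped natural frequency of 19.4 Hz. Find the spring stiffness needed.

ω_n = 2πf_n = 2π × 19.4 = 121.9 rad/s.
k = m·ω_n² = 1.63 × 121.9² = 1.63 × 14860 = 24220 N/m.

24200 N/m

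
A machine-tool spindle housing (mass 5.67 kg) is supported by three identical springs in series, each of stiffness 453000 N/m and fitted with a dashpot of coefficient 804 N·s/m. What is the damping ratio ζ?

Series springs: 1/k_eq = 3/453000, so k_eq = 453000/3 = 151000 N/m.
ω_n = √(k_eq/m) = √(151000/5.67) = 163.2 rad/s.
Critical damping c_c = 2√(k_eq·m) = 2√(151000 × 5.67) = 1851 N·s/m, so ζ = c/c_c = 804/1851 = 0.4345.

0.434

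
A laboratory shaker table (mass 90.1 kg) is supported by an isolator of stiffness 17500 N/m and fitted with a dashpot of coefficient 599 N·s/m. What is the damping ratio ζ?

0.239

ω_n = √(k/m) = √(17500/90.1) = 13.94 rad/s.
Critical damping c_c = 2√(k·m) = 2√(17500 × 90.1) = 2511 N·s/m, so ζ = c/c_c = 599/2511 = 0.2385.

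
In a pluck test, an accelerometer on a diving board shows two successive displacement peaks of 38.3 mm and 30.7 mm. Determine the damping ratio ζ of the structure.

Logarithmic decrement δ = (1/n)·ln(x₀/x_n) = (1/1)·ln(38.3/30.7) = (1/1)·ln(1.248) = 0.2212.
ζ = δ/√(4π² + δ²) = 0.2212/√(39.48 + 0.0489) = 0.2212/6.287 = 0.03518.

0.0352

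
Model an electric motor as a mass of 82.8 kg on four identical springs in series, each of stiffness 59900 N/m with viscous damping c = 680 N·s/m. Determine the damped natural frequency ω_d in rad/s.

12.8 rad/s

Series springs: 1/k_eq = 4/59900, so k_eq = 59900/4 = 14970 N/m.
ω_n = √(k_eq/m) = √(14970/82.8) = 13.45 rad/s.
Critical damping c_c = 2√(k_eq·m) = 2√(14970 × 82.8) = 2227 N·s/m, so ζ = c/c_c = 680/2227 = 0.3053.
ω_d = ω_n√(1 − ζ²) = 13.45 × √(1 − 0.0932) = 12.81 rad/s.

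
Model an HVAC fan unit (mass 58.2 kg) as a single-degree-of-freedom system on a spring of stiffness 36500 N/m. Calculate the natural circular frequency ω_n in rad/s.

ω_n = √(k/m) = √(36500/58.2) = √627.1 = 25.04 rad/s.

25.0 rad/s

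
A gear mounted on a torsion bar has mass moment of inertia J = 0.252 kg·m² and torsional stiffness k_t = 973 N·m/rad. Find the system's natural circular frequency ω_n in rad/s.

ω_n = √(k_t/J) = √(973/0.252) = √3861 = 62.14 rad/s.

62.1 rad/s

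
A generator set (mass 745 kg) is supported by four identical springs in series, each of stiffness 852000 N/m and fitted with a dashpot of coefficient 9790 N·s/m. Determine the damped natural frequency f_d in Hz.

2.48 Hz

Series springs: 1/k_eq = 4/852000, so k_eq = 852000/4 = 213000 N/m.
ω_n = √(k_eq/m) = √(213000/745) = 16.91 rad/s.
Critical damping c_c = 2√(k_eq·m) = 2√(213000 × 745) = 25190 N·s/m, so ζ = c/c_c = 9790/25190 = 0.3886.
ω_d = ω_n√(1 − ζ²) = 16.91 × √(1 − 0.151) = 15.58 rad/s.
f_d = ω_d/(2π) = 2.480 Hz.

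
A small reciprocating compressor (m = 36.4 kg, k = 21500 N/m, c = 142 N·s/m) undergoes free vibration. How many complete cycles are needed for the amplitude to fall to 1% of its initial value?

ζ = c/(2√(km)) = 142/(2√(21500 × 36.4)) = 142/1769 = 0.08026.
Logarithmic decrement δ = 2πζ/√(1 − ζ²) = 2π × 0.08026/√(1 − 0.00644) = 0.5059.
x_n/x₀ = e^(−nδ) ≤ 0.01; take ln: n ≥ ln(1/0.01)/δ = 4.605/0.5059 = 9.103.
So 10 complete cycles are required.

10 cycles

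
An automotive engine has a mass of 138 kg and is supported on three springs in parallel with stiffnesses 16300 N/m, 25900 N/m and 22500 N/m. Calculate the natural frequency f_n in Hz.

3.45 Hz

Parallel springs add: k_eq = 16300 + 25900 + 22500 = 64700 N/m.
ω_n = √(k_eq/m) = √(64700/138) = √468.8 = 21.65 rad/s.
f_n = ω_n/(2π) = 21.65/6.283 = 3.446 Hz.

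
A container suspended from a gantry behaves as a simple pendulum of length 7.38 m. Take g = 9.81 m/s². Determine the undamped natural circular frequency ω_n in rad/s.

For a simple pendulum ω_n = √(g/L) = √(9.81/7.38) = √1.329 = 1.153 rad/s.

1.15 rad/s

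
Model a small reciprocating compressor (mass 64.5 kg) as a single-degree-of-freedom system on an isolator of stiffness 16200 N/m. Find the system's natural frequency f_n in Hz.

ω_n = √(k/m) = √(16200/64.5) = √251.2 = 15.85 rad/s.
f_n = ω_n/(2π) = 15.85/6.283 = 2.522 Hz.

2.52 Hz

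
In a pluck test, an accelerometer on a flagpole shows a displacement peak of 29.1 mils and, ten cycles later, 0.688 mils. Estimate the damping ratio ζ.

0.0595

Logarithmic decrement δ = (1/n)·ln(x₀/x_n) = (1/10)·ln(29.1/0.688) = (1/10)·ln(42.30) = 0.3745.
ζ = δ/√(4π² + δ²) = 0.3745/√(39.48 + 0.140) = 0.3745/6.294 = 0.05949.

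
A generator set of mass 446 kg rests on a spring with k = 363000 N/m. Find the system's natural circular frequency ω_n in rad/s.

ω_n = √(k/m) = √(363000/446) = √813.9 = 28.53 rad/s.

28.5 rad/s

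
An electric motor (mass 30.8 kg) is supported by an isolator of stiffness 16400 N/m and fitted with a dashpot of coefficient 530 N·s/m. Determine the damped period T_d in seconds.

ω_n = √(k/m) = √(16400/30.8) = 23.08 rad/s.
Critical damping c_c = 2√(k·m) = 2√(16400 × 30.8) = 1421 N·s/m, so ζ = c/c_c = 530/1421 = 0.3729.
ω_d = ω_n√(1 − ζ²) = 23.08 × √(1 − 0.139) = 21.41 rad/s.
T_d = 2π/ω_d = 0.2935 s.

0.293 s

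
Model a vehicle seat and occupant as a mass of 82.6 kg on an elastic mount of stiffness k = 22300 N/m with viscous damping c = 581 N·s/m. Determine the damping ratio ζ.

ω_n = √(k/m) = √(22300/82.6) = 16.43 rad/s.
Critical damping c_c = 2√(k·m) = 2√(22300 × 82.6) = 2714 N·s/m, so ζ = c/c_c = 581/2714 = 0.2140.

0.214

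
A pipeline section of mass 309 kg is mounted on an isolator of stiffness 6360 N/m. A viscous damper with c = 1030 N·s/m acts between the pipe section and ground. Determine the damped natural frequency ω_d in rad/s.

4.22 rad/s

ω_n = √(k/m) = √(6360/309) = 4.537 rad/s.
Critical damping c_c = 2√(k·m) = 2√(6360 × 309) = 2804 N·s/m, so ζ = c/c_c = 1030/2804 = 0.3674.
ω_d = ω_n√(1 − ζ²) = 4.537 × √(1 − 0.135) = 4.220 rad/s.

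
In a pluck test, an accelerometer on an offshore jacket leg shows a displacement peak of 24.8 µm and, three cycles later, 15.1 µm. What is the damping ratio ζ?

Logarithmic decrement δ = (1/n)·ln(x₀/x_n) = (1/3)·ln(24.8/15.1) = (1/3)·ln(1.642) = 0.1654.
ζ = δ/√(4π² + δ²) = 0.1654/√(39.48 + 0.0274) = 0.1654/6.285 = 0.02631.

0.0263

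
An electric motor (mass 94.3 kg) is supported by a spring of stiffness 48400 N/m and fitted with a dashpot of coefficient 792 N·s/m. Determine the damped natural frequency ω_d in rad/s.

22.3 rad/s

ω_n = √(k/m) = √(48400/94.3) = 22.66 rad/s.
Critical damping c_c = 2√(k·m) = 2√(48400 × 94.3) = 4273 N·s/m, so ζ = c/c_c = 792/4273 = 0.1854.
ω_d = ω_n√(1 − ζ²) = 22.66 × √(1 − 0.0344) = 22.26 rad/s.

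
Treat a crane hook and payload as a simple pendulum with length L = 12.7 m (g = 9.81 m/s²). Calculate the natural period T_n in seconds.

For a simple pendulum ω_n = √(g/L) = √(9.81/12.7) = √0.7724 = 0.8789 rad/s.
T_n = 2π/ω_n = 6.283/0.8789 = 7.149 s.

7.15 s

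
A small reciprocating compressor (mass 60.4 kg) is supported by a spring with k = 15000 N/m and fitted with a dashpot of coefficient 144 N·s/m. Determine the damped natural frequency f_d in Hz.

2.50 Hz

ω_n = √(k/m) = √(15000/60.4) = 15.76 rad/s.
Critical damping c_c = 2√(k·m) = 2√(15000 × 60.4) = 1904 N·s/m, so ζ = c/c_c = 144/1904 = 0.07564.
ω_d = ω_n√(1 − ζ²) = 15.76 × √(1 − 0.00572) = 15.71 rad/s.
f_d = ω_d/(2π) = 2.501 Hz.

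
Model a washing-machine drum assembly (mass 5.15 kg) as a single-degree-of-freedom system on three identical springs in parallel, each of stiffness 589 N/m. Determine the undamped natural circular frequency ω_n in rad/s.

18.5 rad/s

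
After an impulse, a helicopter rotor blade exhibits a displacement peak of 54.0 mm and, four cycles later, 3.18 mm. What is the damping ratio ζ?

Logarithmic decrement δ = (1/n)·ln(x₀/x_n) = (1/4)·ln(54.0/3.18) = (1/4)·ln(16.98) = 0.7080.
ζ = δ/√(4π² + δ²) = 0.7080/√(39.48 + 0.501) = 0.7080/6.323 = 0.1120.

0.112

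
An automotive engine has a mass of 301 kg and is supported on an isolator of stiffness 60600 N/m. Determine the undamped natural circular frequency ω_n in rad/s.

ω_n = √(k/m) = √(60600/301) = √201.3 = 14.19 rad/s.

14.2 rad/s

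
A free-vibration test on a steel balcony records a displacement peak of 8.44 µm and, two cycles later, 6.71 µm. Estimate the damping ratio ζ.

0.0183

Logarithmic decrement δ = (1/n)·ln(x₀/x_n) = (1/2)·ln(8.44/6.71) = (1/2)·ln(1.258) = 0.1147.
ζ = δ/√(4π² + δ²) = 0.1147/√(39.48 + 0.0132) = 0.1147/6.284 = 0.01825.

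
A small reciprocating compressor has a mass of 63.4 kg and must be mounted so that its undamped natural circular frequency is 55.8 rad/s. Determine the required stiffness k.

k = m·ω_n² = 63.4 × 55.80² = 63.4 × 3114 = 197400 N/m.

197000 N/m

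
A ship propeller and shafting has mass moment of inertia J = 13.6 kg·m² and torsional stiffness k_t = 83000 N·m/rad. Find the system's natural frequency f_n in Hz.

12.4 Hz

ω_n = √(k_t/J) = √(83000/13.6) = √6103 = 78.12 rad/s.
f_n = ω_n/(2π) = 78.12/6.283 = 12.43 Hz.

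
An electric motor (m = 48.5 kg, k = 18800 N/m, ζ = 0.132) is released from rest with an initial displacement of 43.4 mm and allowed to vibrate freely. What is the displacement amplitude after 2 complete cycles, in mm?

Logarithmic decrement δ = 2πζ/√(1 − ζ²) = 2π × 0.1320/√(1 − 0.0174) = 0.8367.
After n cycles, x_n/x₀ = e^(−nδ), so x_2 = 43.4 × e^(−2 × 0.8367) = 43.4 × 0.1876 = 8.142 mm.

8.14 mm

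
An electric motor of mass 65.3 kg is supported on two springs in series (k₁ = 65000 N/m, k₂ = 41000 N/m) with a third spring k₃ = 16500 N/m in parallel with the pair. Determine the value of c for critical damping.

3300 N·s/m

Series pair: k_s = k₁k₂/(k₁+k₂) = (65000)(41000)/(65000 + 41000) = 25140 N/m. In parallel with k₃: k_eq = 25140 + 16500 = 41640 N/m.
c_c = 2√(k_eq·m) = 2√(41640 × 65.3) = 2 × 1649 = 3298 N·s/m.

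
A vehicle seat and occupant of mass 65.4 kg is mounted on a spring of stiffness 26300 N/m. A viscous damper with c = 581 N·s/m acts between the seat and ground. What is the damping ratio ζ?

0.222

ω_n = √(k/m) = √(26300/65.4) = 20.05 rad/s.
Critical damping c_c = 2√(k·m) = 2√(26300 × 65.4) = 2623 N·s/m, so ζ = c/c_c = 581/2623 = 0.2215.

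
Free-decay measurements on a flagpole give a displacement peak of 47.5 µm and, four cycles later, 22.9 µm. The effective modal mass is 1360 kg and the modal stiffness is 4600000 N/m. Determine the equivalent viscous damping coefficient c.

Logarithmic decrement δ = (1/n)·ln(x₀/x_n) = (1/4)·ln(47.5/22.9) = (1/4)·ln(2.074) = 0.1824.
ζ = δ/√(4π² + δ²) = 0.1824/√(39.48 + 0.0333) = 0.1824/6.286 = 0.02902.
c = ζ · 2√(km) = 0.02902 × 2√(4600000 × 1360) = 0.02902 × 158200 = 4590 N·s/m.

4590 N·s/m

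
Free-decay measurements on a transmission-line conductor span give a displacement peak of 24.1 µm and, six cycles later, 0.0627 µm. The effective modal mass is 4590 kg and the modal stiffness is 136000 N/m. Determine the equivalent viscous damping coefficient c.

7790 N·s/m

Logarithmic decrement δ = (1/n)·ln(x₀/x_n) = (1/6)·ln(24.1/0.0627) = (1/6)·ln(384.4) = 0.9919.
ζ = δ/√(4π² + δ²) = 0.9919/√(39.48 + 0.984) = 0.9919/6.361 = 0.1559.
c = ζ · 2√(km) = 0.1559 × 2√(136000 × 4590) = 0.1559 × 49970 = 7792 N·s/m.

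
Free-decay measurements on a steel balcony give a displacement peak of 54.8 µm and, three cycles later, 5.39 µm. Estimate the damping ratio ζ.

0.122

Logarithmic decrement δ = (1/n)·ln(x₀/x_n) = (1/3)·ln(54.8/5.39) = (1/3)·ln(10.17) = 0.7730.
ζ = δ/√(4π² + δ²) = 0.7730/√(39.48 + 0.598) = 0.7730/6.331 = 0.1221.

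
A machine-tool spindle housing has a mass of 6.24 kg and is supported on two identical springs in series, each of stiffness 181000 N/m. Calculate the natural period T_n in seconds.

Series springs: 1/k_eq = 2/181000, so k_eq = 181000/2 = 90500 N/m.
ω_n = √(k_eq/m) = √(90500/6.24) = √14500 = 120.4 rad/s.
T_n = 2π/ω_n = 6.283/120.4 = 0.05217 s.

0.0522 s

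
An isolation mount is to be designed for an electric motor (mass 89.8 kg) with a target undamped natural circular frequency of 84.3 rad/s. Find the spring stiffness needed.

638000 N/m

k = m·ω_n² = 89.8 × 84.30² = 89.8 × 7106 = 638200 N/m.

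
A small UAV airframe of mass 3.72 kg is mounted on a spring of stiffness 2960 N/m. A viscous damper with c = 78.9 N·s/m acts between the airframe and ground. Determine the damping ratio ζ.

ω_n = √(k/m) = √(2960/3.72) = 28.21 rad/s.
Critical damping c_c = 2√(k·m) = 2√(2960 × 3.72) = 209.9 N·s/m, so ζ = c/c_c = 78.9/209.9 = 0.3759.

0.376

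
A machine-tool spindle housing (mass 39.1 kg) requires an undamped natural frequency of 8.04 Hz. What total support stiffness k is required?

99800 N/m

ω_n = 2πf_n = 2π × 8.04 = 50.52 rad/s.
k = m·ω_n² = 39.1 × 50.52² = 39.1 × 2552 = 99780 N/m.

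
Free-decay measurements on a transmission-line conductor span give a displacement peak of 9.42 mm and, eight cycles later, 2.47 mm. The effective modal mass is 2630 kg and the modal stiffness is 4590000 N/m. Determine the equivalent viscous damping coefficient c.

Logarithmic decrement δ = (1/n)·ln(x₀/x_n) = (1/8)·ln(9.42/2.47) = (1/8)·ln(3.814) = 0.1673.
ζ = δ/√(4π² + δ²) = 0.1673/√(39.48 + 0.0280) = 0.1673/6.285 = 0.02662.
c = ζ · 2√(km) = 0.02662 × 2√(4590000 × 2630) = 0.02662 × 219700 = 5850 N·s/m.

5850 N·s/m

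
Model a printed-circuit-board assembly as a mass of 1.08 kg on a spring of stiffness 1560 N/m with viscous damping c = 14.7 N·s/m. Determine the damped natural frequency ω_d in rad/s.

37.4 rad/s

ω_n = √(k/m) = √(1560/1.08) = 38.01 rad/s.
Critical damping c_c = 2√(k·m) = 2√(1560 × 1.08) = 82.09 N·s/m, so ζ = c/c_c = 14.7/82.09 = 0.1791.
ω_d = ω_n√(1 − ζ²) = 38.01 × √(1 − 0.0321) = 37.39 rad/s.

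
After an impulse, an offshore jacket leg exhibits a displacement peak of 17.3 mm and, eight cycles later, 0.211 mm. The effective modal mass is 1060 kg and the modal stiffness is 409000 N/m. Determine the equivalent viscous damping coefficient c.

3640 N·s/m

Logarithmic decrement δ = (1/n)·ln(x₀/x_n) = (1/8)·ln(17.3/0.211) = (1/8)·ln(81.99) = 0.5508.
ζ = δ/√(4π² + δ²) = 0.5508/√(39.48 + 0.303) = 0.5508/6.307 = 0.08733.
c = ζ · 2√(km) = 0.08733 × 2√(409000 × 1060) = 0.08733 × 41640 = 3637 N·s/m.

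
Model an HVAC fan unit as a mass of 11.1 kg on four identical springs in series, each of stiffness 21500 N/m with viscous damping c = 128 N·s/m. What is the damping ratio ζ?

Series springs: 1/k_eq = 4/21500, so k_eq = 21500/4 = 5375 N/m.
ω_n = √(k_eq/m) = √(5375/11.1) = 22.01 rad/s.
Critical damping c_c = 2√(k_eq·m) = 2√(5375 × 11.1) = 488.5 N·s/m, so ζ = c/c_c = 128/488.5 = 0.2620.

0.262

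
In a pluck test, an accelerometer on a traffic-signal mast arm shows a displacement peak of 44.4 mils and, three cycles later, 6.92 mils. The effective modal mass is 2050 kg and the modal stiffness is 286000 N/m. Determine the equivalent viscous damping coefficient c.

Logarithmic decrement δ = (1/n)·ln(x₀/x_n) = (1/3)·ln(44.4/6.92) = (1/3)·ln(6.416) = 0.6196.
ζ = δ/√(4π² + δ²) = 0.6196/√(39.48 + 0.384) = 0.6196/6.314 = 0.09814.
c = ζ · 2√(km) = 0.09814 × 2√(286000 × 2050) = 0.09814 × 48430 = 4753 N·s/m.

4750 N·s/m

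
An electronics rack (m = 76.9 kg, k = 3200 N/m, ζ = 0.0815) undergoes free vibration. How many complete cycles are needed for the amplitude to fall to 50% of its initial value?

Logarithmic decrement δ = 2πζ/√(1 − ζ²) = 2π × 0.08150/√(1 − 0.00664) = 0.5138.
x_n/x₀ = e^(−nδ) ≤ 0.5; take ln: n ≥ ln(1/0.5)/δ = 0.6931/0.5138 = 1.349.
So 2 complete cycles are required.

2 cycles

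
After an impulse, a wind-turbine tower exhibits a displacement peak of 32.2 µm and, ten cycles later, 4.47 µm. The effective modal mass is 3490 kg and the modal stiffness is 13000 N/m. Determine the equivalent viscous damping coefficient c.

423 N·s/m

Logarithmic decrement δ = (1/n)·ln(x₀/x_n) = (1/10)·ln(32.2/4.47) = (1/10)·ln(7.204) = 0.1975.
ζ = δ/√(4π² + δ²) = 0.1975/√(39.48 + 0.0390) = 0.1975/6.286 = 0.03141.
c = ζ · 2√(km) = 0.03141 × 2√(13000 × 3490) = 0.03141 × 13470 = 423.2 N·s/m.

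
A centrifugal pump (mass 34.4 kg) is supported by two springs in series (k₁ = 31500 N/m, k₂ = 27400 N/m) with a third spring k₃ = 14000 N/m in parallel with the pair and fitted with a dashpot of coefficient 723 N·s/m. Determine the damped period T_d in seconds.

0.234 s

Series pair: k_s = k₁k₂/(k₁+k₂) = (31500)(27400)/(31500 + 27400) = 14650 N/m. In parallel with k₃: k_eq = 14650 + 14000 = 28650 N/m.
ω_n = √(k_eq/m) = √(28650/34.4) = 28.86 rad/s.
Critical damping c_c = 2√(k_eq·m) = 2√(28650 × 34.4) = 1986 N·s/m, so ζ = c/c_c = 723/1986 = 0.3641.
ω_d = ω_n√(1 − ζ²) = 28.86 × √(1 − 0.133) = 26.88 rad/s.
T_d = 2π/ω_d = 0.2338 s.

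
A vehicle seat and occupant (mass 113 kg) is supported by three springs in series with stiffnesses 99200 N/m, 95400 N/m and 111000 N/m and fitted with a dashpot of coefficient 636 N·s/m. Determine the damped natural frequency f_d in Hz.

2.72 Hz

Series springs: 1/k_eq = 1/99200 + 1/95400 + 1/111000 = 2.957×10^-5, so k_eq = 33820 N/m.
ω_n = √(k_eq/m) = √(33820/113) = 17.30 rad/s.
Critical damping c_c = 2√(k_eq·m) = 2√(33820 × 113) = 3910 N·s/m, so ζ = c/c_c = 636/3910 = 0.1627.
ω_d = ω_n√(1 − ζ²) = 17.30 × √(1 − 0.0265) = 17.07 rad/s.
f_d = ω_d/(2π) = 2.717 Hz.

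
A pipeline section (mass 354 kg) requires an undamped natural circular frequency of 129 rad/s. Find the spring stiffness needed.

k = m·ω_n² = 354 × 129.0² = 354 × 16640 = 5891000 N/m.

5890000 N/m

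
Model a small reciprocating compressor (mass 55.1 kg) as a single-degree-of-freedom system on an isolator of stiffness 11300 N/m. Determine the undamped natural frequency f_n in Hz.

2.28 Hz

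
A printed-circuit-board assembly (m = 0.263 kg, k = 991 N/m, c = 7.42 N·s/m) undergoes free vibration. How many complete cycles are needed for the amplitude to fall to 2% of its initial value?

ζ = c/(2√(km)) = 7.42/(2√(991 × 0.263)) = 7.42/32.29 = 0.2298.
Logarithmic decrement δ = 2πζ/√(1 − ζ²) = 2π × 0.2298/√(1 − 0.0528) = 1.484.
x_n/x₀ = e^(−nδ) ≤ 0.02; take ln: n ≥ ln(1/0.02)/δ = 3.912/1.484 = 2.637.
So 3 complete cycles are required.

3 cycles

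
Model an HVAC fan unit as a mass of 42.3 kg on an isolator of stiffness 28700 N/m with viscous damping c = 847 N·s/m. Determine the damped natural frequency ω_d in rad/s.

ω_n = √(k/m) = √(28700/42.3) = 26.05 rad/s.
Critical damping c_c = 2√(k·m) = 2√(28700 × 42.3) = 2204 N·s/m, so ζ = c/c_c = 847/2204 = 0.3844.
ω_d = ω_n√(1 − ζ²) = 26.05 × √(1 − 0.148) = 24.05 rad/s.

24.0 rad/s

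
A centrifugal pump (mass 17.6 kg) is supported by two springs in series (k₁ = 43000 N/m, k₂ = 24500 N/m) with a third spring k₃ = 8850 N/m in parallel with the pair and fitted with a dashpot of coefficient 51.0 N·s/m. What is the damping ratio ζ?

Series pair: k_s = k₁k₂/(k₁+k₂) = (43000)(24500)/(43000 + 24500) = 15610 N/m. In parallel with k₃: k_eq = 15610 + 8850 = 24460 N/m.
ω_n = √(k_eq/m) = √(24460/17.6) = 37.28 rad/s.
Critical damping c_c = 2√(k_eq·m) = 2√(24460 × 17.6) = 1312 N·s/m, so ζ = c/c_c = 51.0/1312 = 0.03887.

0.0389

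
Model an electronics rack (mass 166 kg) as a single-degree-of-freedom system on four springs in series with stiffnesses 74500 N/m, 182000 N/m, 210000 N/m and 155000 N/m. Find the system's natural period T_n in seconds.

0.444 s

Series springs: 1/k_eq = 1/74500 + 1/182000 + 1/210000 + 1/155000 = 3.013×10^-5, so k_eq = 33190 N/m.
ω_n = √(k_eq/m) = √(33190/166) = √199.9 = 14.14 rad/s.
T_n = 2π/ω_n = 6.283/14.14 = 0.4444 s.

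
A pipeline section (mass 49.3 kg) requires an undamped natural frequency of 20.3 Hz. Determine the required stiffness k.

ω_n = 2πf_n = 2π × 20.3 = 127.5 rad/s.
k = m·ω_n² = 49.3 × 127.5² = 49.3 × 16270 = 802000 N/m.

802000 N/m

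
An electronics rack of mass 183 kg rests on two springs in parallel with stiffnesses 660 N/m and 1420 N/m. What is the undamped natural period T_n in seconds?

Parallel springs add: k_eq = 660 + 1420 = 2080 N/m.
ω_n = √(k_eq/m) = √(2080/183) = √11.37 = 3.371 rad/s.
T_n = 2π/ω_n = 6.283/3.371 = 1.864 s.

1.86 s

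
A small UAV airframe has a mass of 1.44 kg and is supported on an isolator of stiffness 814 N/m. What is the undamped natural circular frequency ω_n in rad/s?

ω_n = √(k/m) = √(814.0/1.44) = √565.3 = 23.78 rad/s.

23.8 rad/s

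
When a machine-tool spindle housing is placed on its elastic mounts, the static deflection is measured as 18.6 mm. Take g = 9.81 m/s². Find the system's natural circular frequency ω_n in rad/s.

23.0 rad/s

ω_n = √(g/δ_st) = √(9.81/0.0186) = √527.4 = 22.97 rad/s.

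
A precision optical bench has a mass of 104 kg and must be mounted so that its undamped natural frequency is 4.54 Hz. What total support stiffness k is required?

ω_n = 2πf_n = 2π × 4.54 = 28.53 rad/s.
k = m·ω_n² = 104 × 28.53² = 104 × 813.7 = 84630 N/m.

84600 N/m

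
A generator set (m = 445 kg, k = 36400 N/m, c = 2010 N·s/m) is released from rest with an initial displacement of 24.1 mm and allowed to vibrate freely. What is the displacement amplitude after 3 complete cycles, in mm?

0.187 mm

ζ = c/(2√(km)) = 2010/(2√(36400 × 445)) = 2010/8049 = 0.2497.
Logarithmic decrement δ = 2πζ/√(1 − ζ²) = 2π × 0.2497/√(1 − 0.0624) = 1.620.
After n cycles, x_n/x₀ = e^(−nδ), so x_3 = 24.1 × e^(−3 × 1.620) = 24.1 × 0.007743 = 0.1866 mm.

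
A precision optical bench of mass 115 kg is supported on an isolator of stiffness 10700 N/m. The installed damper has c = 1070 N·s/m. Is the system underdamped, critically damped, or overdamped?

c_c = 2√(k·m) = 2219 N·s/m; ζ = c/c_c = 1070/2219 = 0.482.
Since ζ < 1 the system is underdamped.

underdamped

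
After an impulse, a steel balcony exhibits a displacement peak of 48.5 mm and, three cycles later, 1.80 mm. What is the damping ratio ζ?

0.172

Logarithmic decrement δ = (1/n)·ln(x₀/x_n) = (1/3)·ln(48.5/1.80) = (1/3)·ln(26.94) = 1.098.
ζ = δ/√(4π² + δ²) = 1.098/√(39.48 + 1.21) = 1.098/6.378 = 0.1721.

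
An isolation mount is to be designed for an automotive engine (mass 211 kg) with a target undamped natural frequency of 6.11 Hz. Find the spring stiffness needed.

ω_n = 2πf_n = 2π × 6.11 = 38.39 rad/s.
k = m·ω_n² = 211 × 38.39² = 211 × 1474 = 311000 N/m.

311000 N/m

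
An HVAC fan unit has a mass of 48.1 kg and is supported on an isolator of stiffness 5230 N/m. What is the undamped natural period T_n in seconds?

0.603 s

ω_n = √(k/m) = √(5230/48.1) = √108.7 = 10.43 rad/s.
T_n = 2π/ω_n = 6.283/10.43 = 0.6026 s.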